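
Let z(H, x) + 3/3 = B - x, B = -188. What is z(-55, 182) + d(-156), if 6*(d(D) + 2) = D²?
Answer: 3683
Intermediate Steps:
d(D) = -2 + D²/6
z(H, x) = -189 - x (z(H, x) = -1 + (-188 - x) = -189 - x)
z(-55, 182) + d(-156) = (-189 - 1*182) + (-2 + (⅙)*(-156)²) = (-189 - 182) + (-2 + (⅙)*24336) = -371 + (-2 + 4056) = -371 + 4054 = 3683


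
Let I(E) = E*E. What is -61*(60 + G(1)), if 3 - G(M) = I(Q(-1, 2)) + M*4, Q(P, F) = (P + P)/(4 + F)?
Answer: -32330/9 ≈ -3592.2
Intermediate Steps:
Q(P, F) = 2*P/(4 + F) (Q(P, F) = (2*P)/(4 + F) = 2*P/(4 + F))
I(E) = E**2
G(M) = 26/9 - 4*M (G(M) = 3 - ((2*(-1)/(4 + 2))**2 + M*4) = 3 - ((2*(-1)/6)**2 + 4*M) = 3 - ((2*(-1)*(1/6))**2 + 4*M) = 3 - ((-1/3)**2 + 4*M) = 3 - (1/9 + 4*M) = 3 + (-1/9 - 4*M) = 26/9 - 4*M)
-61*(60 + G(1)) = -61*(60 + (26/9 - 4*1)) = -61*(60 + (26/9 - 4)) = -61*(60 - 10/9) = -61*530/9 = -32330/9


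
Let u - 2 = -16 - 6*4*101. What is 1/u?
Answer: -1/2438 ≈ -0.00041017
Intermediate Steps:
u = -2438 (u = 2 + (-16 - 6*4*101) = 2 + (-16 - 24*101) = 2 + (-16 - 2424) = 2 - 2440 = -2438)
1/u = 1/(-2438) = -1/2438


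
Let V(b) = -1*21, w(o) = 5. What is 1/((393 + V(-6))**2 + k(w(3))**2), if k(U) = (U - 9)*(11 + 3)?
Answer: 1/141520 ≈ 7.0661e-6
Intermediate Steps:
k(U) = -126 + 14*U (k(U) = (-9 + U)*14 = -126 + 14*U)
V(b) = -21
1/((393 + V(-6))**2 + k(w(3))**2) = 1/((393 - 21)**2 + (-126 + 14*5)**2) = 1/(372**2 + (-126 + 70)**2) = 1/(138384 + (-56)**2) = 1/(138384 + 3136) = 1/141520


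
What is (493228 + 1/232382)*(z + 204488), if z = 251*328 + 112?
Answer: 16443457632292008/116191 ≈ 1.4152e+11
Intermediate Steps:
z = 82440 (z = 82328 + 112 = 82440)
(493228 + 1/232382)*(z + 204488) = (493228 + 1/232382)*(82440 + 204488) = (493228 + 1/232382)*286928 = (114617309097/232382)*286928 = 16443457632292008/116191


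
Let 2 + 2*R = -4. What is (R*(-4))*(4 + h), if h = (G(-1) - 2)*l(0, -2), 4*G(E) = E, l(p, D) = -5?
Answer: 183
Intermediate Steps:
R = -3 (R = -1 + (½)*(-4) = -1 - 2 = -3)
G(E) = E/4
h = 45/4 (h = ((¼)*(-1) - 2)*(-5) = (-¼ - 2)*(-5) = -9/4*(-5) = 45/4 ≈ 11.250)
(R*(-4))*(4 + h) = (-3*(-4))*(4 + 45/4) = 12*(61/4) = 183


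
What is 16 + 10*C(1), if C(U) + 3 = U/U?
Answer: -4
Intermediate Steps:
C(U) = -2 (C(U) = -3 + U/U = -3 + 1 = -2)
16 + 10*C(1) = 16 + 10*(-2) = 16 - 20 = -4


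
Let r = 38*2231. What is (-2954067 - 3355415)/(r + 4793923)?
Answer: -6309482/4878701 ≈ -1.2933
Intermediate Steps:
r = 84778
(-2954067 - 3355415)/(r + 4793923) = (-2954067 - 3355415)/(84778 + 4793923) = -6309482/4878701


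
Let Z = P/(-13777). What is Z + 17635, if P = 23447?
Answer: 242933948/13777 ≈ 17633.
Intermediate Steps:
Z = -23447/13777 (Z = 23447/(-13777) = 23447*(-1/13777) = -23447/13777 ≈ -1.7019)
Z + 17635 = -23447/13777 + 17635 = 242933948/13777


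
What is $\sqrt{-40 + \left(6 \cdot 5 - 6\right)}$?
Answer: $4 i \approx 4.0 i$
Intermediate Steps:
$\sqrt{-40 + \left(6 \cdot 5 - 6\right)} = \sqrt{-40 + \left(30 - 6\right)} = \sqrt{-40 + 24} = \sqrt{-16} = 4 i$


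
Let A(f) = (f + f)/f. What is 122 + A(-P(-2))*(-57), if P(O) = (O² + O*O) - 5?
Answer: 8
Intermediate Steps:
P(O) = -5 + 2*O² (P(O) = (O² + O²) - 5 = 2*O² - 5 = -5 + 2*O²)
A(f) = 2 (A(f) = (2*f)/f = 2)
122 + A(-P(-2))*(-57) = 122 + 2*(-57) = 122 - 114 = 8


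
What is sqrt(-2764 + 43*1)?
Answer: I*sqrt(2721) ≈ 52.163*I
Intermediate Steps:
sqrt(-2764 + 43*1) = sqrt(-2764 + 43) = sqrt(-2721) = I*sqrt(2721)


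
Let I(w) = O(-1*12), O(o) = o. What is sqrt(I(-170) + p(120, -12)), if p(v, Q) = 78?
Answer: sqrt(66) ≈ 8.1240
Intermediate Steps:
I(w) = -12 (I(w) = -1*12 = -12)
sqrt(I(-170) + p(120, -12)) = sqrt(-12 + 78) = sqrt(66)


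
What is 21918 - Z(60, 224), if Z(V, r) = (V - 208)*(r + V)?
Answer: 63950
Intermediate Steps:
Z(V, r) = (-208 + V)*(V + r)
21918 - Z(60, 224) = 21918 - (60² - 208*60 - 208*224 + 60*224) = 21918 - (3600 - 12480 - 46592 + 13440) = 21918 - 1*(-42032) = 21918 + 42032 = 63950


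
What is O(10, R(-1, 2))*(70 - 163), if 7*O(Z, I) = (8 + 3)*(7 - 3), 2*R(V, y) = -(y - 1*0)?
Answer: -4092/7 ≈ -584.57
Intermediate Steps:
R(V, y) = -y/2 (R(V, y) = (-(y - 1*0))/2 = (-(y + 0))/2 = (-y)/2 = -y/2)
O(Z, I) = 44/7 (O(Z, I) = ((8 + 3)*(7 - 3))/7 = (11*4)/7 = (⅐)*44 = 44/7)
O(10, R(-1, 2))*(70 - 163) = 44*(70 - 163)/7 = (44/7)*(-93) = -4092/7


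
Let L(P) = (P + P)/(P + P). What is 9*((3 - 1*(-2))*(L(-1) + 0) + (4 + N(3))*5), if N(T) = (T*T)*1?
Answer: 630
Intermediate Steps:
N(T) = T² (N(T) = T²*1 = T²)
L(P) = 1 (L(P) = (2*P)/((2*P)) = (2*P)*(1/(2*P)) = 1)
9*((3 - 1*(-2))*(L(-1) + 0) + (4 + N(3))*5) = 9*((3 - 1*(-2))*(1 + 0) + (4 + 3²)*5) = 9*((3 + 2)*1 + (4 + 9)*5) = 9*(5*1 + 13*5) = 9*(5 + 65) = 9*70 = 630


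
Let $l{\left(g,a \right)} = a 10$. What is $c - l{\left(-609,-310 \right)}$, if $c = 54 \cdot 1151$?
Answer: $65254$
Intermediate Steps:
$l{\left(g,a \right)} = 10 a$
$c = 62154$
$c - l{\left(-609,-310 \right)} = 62154 - 10 \left(-310\right) = 62154 - -3100 = 62154 + 3100 = 65254$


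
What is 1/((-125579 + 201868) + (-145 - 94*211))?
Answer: 1/56310 ≈ 1.7759e-5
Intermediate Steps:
1/((-125579 + 201868) + (-145 - 94*211)) = 1/(76289 + (-145 - 19834)) = 1/(76289 - 19979) = 1/56310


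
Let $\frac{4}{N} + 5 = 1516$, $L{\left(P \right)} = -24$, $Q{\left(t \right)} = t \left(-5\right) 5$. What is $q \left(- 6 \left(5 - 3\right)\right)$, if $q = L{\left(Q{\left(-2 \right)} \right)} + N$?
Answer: $\frac{435120}{1511} \approx 287.97$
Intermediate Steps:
$Q{\left(t \right)} = - 25 t$ ($Q{\left(t \right)} = - 5 t 5 = - 25 t$)
$N = \frac{4}{1511}$ ($N = \frac{4}{-5 + 1516} = \frac{4}{1511} \approx 0.0026473$)
$q = - \frac{36260}{1511}$ ($q = -24 + \frac{4}{1511} = - \frac{36260}{1511} \approx -23.997$)
$q \left(- 6 \left(5 - 3\right)\right) = - \frac{36260 \left(- 6 \left(5 - 3\right)\right)}{1511} = - \frac{36260 \left(\left(-6\right) 2\right)}{1511} = \left(- \frac{36260}{1511}\right) \left(-12\right) = \frac{435120}{1511}$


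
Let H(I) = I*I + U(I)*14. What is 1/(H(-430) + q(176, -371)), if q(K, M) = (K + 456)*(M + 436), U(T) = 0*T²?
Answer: 1/225980 ≈ 4.4252e-6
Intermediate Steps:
U(T) = 0
H(I) = I² (H(I) = I*I + 0*14 = I² + 0 = I²)
q(K, M) = (436 + M)*(456 + K) (q(K, M) = (456 + K)*(436 + M) = (436 + M)*(456 + K))
1/(H(-430) + q(176, -371)) = 1/((-430)² + (198816 + 436*176 + 456*(-371) + 176*(-371))) = 1/(184900 + (198816 + 76736 - 169176 - 65296)) = 1/(184900 + 41080) = 1/225980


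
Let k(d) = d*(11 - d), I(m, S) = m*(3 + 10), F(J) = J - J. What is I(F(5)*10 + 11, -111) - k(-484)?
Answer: 239723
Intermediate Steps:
F(J) = 0
I(m, S) = 13*m (I(m, S) = m*13 = 13*m)
I(F(5)*10 + 11, -111) - k(-484) = 13*(0*10 + 11) - (-484)*(11 - 1*(-484)) = 13*(0 + 11) - (-484)*(11 + 484) = 13*11 - (-484)*495 = 143 - 1*(-239580) = 143 + 239580 = 239723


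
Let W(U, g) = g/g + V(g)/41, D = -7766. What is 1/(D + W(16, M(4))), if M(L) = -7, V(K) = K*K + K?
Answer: -41/318323 ≈ -0.00012880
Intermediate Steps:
V(K) = K + K**2 (V(K) = K**2 + K = K + K**2)
W(U, g) = 1 + g*(1 + g)/41 (W(U, g) = g/g + (g*(1 + g))/41 = 1 + (g*(1 + g))*(1/41) = 1 + g*(1 + g)/41)
1/(D + W(16, M(4))) = 1/(-7766 + (1 + (1/41)*(-7)*(1 - 7))) = 1/(-7766 + (1 + (1/41)*(-7)*(-6))) = 1/(-7766 + (1 + 42/41)) = 1/(-7766 + 83/41) = 1/(-318323/41) = -41/318323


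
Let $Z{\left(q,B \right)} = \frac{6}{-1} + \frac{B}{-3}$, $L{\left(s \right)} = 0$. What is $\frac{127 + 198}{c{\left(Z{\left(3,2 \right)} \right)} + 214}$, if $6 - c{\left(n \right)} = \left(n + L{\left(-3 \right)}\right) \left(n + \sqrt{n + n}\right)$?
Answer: $\frac{46215}{25444} - \frac{585 i \sqrt{30}}{12722} \approx 1.8163 - 0.25186 i$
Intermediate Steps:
$Z{\left(q,B \right)} = -6 - \frac{B}{3}$ ($Z{\left(q,B \right)} = 6 \left(-1\right) + B \left(- \frac{1}{3}\right) = -6 - \frac{B}{3}$)
$c{\left(n \right)} = 6 - n \left(n + \sqrt{2} \sqrt{n}\right)$ ($c{\left(n \right)} = 6 - \left(n + 0\right) \left(n + \sqrt{n + n}\right) = 6 - n \left(n + \sqrt{2 n}\right) = 6 - n \left(n + \sqrt{2} \sqrt{n}\right)$)
$\frac{127 + 198}{c{\left(Z{\left(3,2 \right)} \right)} + 214} = \frac{127 + 198}{\left(6 - \left(-6 - \frac{2}{3}\right)^{2} - \sqrt{2} \left(-6 - \frac{2}{3}\right)^{\frac{3}{2}}\right) + 214} = \frac{325}{\left(6 - \left(-6 - \frac{2}{3}\right)^{2} - \sqrt{2} \left(-6 - \frac{2}{3}\right)^{\frac{3}{2}}\right) + 214} = \frac{325}{\left(6 - \left(- \frac{20}{3}\right)^{2} - \sqrt{2} \left(- \frac{20}{3}\right)^{\frac{3}{2}}\right) + 214} = \frac{325}{\left(6 - \frac{400}{9} - \sqrt{2} \left(- \frac{40 i \sqrt{15}}{9}\right)\right) + 214} = \frac{325}{\left(6 - \frac{400}{9} + \frac{40 i \sqrt{30}}{9}\right) + 214} = \frac{325}{\left(- \frac{346}{9} + \frac{40 i \sqrt{30}}{9}\right) + 214} = \frac{325}{\frac{1580}{9} + \frac{40 i \sqrt{30}}{9}}$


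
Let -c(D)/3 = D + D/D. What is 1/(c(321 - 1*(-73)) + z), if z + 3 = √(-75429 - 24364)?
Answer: -1188/1511137 - I*√99793/1511137 ≈ -0.00078616 - 0.00020905*I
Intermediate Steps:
z = -3 + I*√99793 (z = -3 + √(-75429 - 24364) = -3 + √(-99793) = -3 + I*√99793 ≈ -3.0 + 315.9*I)
c(D) = -3 - 3*D (c(D) = -3*(D + D/D) = -3*(D + 1) = -3*(1 + D) = -3 - 3*D)
1/(c(321 - 1*(-73)) + z) = 1/((-3 - 3*(321 - 1*(-73))) + (-3 + I*√99793)) = 1/((-3 - 3*(321 + 73)) + (-3 + I*√99793)) = 1/((-3 - 3*394) + (-3 + I*√99793)) = 1/((-3 - 1182) + (-3 + I*√99793)) = 1/(-1185 + (-3 + I*√99793)) = 1/(-1188 + I*√99793)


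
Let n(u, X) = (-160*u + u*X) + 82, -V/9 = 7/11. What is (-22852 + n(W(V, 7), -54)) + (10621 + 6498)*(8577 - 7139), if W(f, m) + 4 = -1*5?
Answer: 24596278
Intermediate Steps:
V = -63/11 ≈ -5.7273
W(f, m) = -9 (W(f, m) = -4 - 1*5 = -4 - 5 = -9)
n(u, X) = 82 - 160*u + X*u (n(u, X) = (-160*u + X*u) + 82 = 82 - 160*u + X*u)
(-22852 + n(W(V, 7), -54)) + (10621 + 6498)*(8577 - 7139) = (-22852 + (82 - 160*(-9) - 54*(-9))) + (10621 + 6498)*(8577 - 7139) = (-22852 + (82 + 1440 + 486)) + 17119*1438 = (-22852 + 2008) + 24617122 = -20844 + 24617122 = 24596278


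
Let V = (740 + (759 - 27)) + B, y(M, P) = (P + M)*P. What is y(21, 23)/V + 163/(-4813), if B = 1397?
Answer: 4403109/13808497 ≈ 0.31887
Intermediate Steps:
y(M, P) = P*(M + P) (y(M, P) = (M + P)*P = P*(M + P))
V = 2869 (V = (740 + (759 - 27)) + 1397 = (740 + 732) + 1397 = 1472 + 1397 = 2869)
y(21, 23)/V + 163/(-4813) = (23*(21 + 23))/2869 + 163/(-4813) = (23*44)*(1/2869) + 163*(-1/4813) = 1012*(1/2869) - 163/4813 = 1012/2869 - 163/4813 = 4403109/13808497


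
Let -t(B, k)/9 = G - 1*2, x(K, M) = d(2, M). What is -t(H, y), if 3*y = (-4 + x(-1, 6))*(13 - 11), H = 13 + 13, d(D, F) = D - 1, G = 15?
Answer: 117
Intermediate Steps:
d(D, F) = -1 + D
H = 26
x(K, M) = 1 (x(K, M) = -1 + 2 = 1)
y = -2 (y = ((-4 + 1)*(13 - 11))/3 = (-3*2)/3 = (⅓)*(-6) = -2)
t(B, k) = -117 (t(B, k) = -9*(15 - 1*2) = -9*(15 - 2) = -9*13 = -117)
-t(H, y) = -1*(-117) = 117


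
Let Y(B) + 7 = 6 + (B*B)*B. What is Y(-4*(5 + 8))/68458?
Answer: -140609/68458 ≈ -2.0539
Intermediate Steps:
Y(B) = -1 + B³ (Y(B) = -7 + (6 + (B*B)*B) = -7 + (6 + B²*B) = -7 + (6 + B³) = -1 + B³)
Y(-4*(5 + 8))/68458 = (-1 + (-4*(5 + 8))³)/68458 = (-1 + (-4*13)³)*(1/68458) = (-1 + (-52)³)*(1/68458) = (-1 - 140608)*(1/68458) = -140609*1/68458 = -140609/68458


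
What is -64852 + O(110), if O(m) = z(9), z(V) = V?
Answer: -64843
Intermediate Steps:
O(m) = 9
-64852 + O(110) = -64852 + 9 = -64843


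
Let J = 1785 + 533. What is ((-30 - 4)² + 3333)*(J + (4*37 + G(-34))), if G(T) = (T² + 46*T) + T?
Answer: 9085736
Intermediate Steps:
J = 2318
G(T) = T² + 47*T
((-30 - 4)² + 3333)*(J + (4*37 + G(-34))) = ((-30 - 4)² + 3333)*(2318 + (4*37 - 34*(47 - 34))) = ((-34)² + 3333)*(2318 + (148 - 34*13)) = (1156 + 3333)*(2318 + (148 - 442)) = 4489*(2318 - 294) = 4489*2024 = 9085736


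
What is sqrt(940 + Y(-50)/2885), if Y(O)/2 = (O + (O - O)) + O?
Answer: 6*sqrt(8692505)/577 ≈ 30.658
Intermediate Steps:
Y(O) = 4*O (Y(O) = 2*((O + (O - O)) + O) = 2*((O + 0) + O) = 2*(O + O) = 2*(2*O) = 4*O)
sqrt(940 + Y(-50)/2885) = sqrt(940 + (4*(-50))/2885) = sqrt(940 - 200*1/2885) = sqrt(940 - 40/577) = sqrt(542340/577) = 6*sqrt(8692505)/577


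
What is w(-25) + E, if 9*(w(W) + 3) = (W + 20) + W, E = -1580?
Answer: -4759/3 ≈ -1586.3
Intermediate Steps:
w(W) = -7/9 + 2*W/9 (w(W) = -3 + ((W + 20) + W)/9 = -3 + ((20 + W) + W)/9 = -3 + (20 + 2*W)/9 = -3 + (20/9 + 2*W/9) = -7/9 + 2*W/9)
w(-25) + E = (-7/9 + (2/9)*(-25)) - 1580 = (-7/9 - 50/9) - 1580 = -19/3 - 1580 = -4759/3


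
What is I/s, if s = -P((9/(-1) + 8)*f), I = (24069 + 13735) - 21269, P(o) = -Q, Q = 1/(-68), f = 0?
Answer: -1124380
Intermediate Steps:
Q = -1/68 ≈ -0.014706
P(o) = 1/68 (P(o) = -1*(-1/68) = 1/68)
I = 16535 (I = 37804 - 21269 = 16535)
s = -1/68 (s = -1*1/68 = -1/68 ≈ -0.014706)
I/s = 16535/(-1/68) = 16535*(-68) = -1124380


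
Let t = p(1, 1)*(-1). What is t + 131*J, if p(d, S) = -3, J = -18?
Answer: -2355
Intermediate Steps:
t = 3 (t = -3*(-1) = 3)
t + 131*J = 3 + 131*(-18) = 3 - 2358 = -2355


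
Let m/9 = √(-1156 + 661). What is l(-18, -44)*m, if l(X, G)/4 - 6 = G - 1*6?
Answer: -4752*I*√55 ≈ -35242.0*I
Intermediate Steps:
l(X, G) = 4*G (l(X, G) = 24 + 4*(G - 1*6) = 24 + 4*(G - 6) = 24 + 4*(-6 + G) = 24 + (-24 + 4*G) = 4*G)
m = 27*I*√55 (m = 9*√(-1156 + 661) = 9*√(-495) = 9*(3*I*√55) = 27*I*√55 ≈ 200.24*I)
l(-18, -44)*m = (4*(-44))*(27*I*√55) = -4752*I*√55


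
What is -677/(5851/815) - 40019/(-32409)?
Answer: -17647676626/189625059 ≈ -93.066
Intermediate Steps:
-677/(5851/815) - 40019/(-32409) = -677/(5851*(1/815)) - 40019*(-1/32409) = -677/5851/815 + 40019/32409 = -677*815/5851 + 40019/32409 = -551755/5851 + 40019/32409 = -17647676626/189625059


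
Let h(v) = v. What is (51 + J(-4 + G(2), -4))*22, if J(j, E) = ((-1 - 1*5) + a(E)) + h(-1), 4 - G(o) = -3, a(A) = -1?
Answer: 946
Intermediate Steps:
G(o) = 7 (G(o) = 4 - 1*(-3) = 4 + 3 = 7)
J(j, E) = -8 (J(j, E) = ((-1 - 1*5) - 1) - 1 = ((-1 - 5) - 1) - 1 = (-6 - 1) - 1 = -7 - 1 = -8)
(51 + J(-4 + G(2), -4))*22 = (51 - 8)*22 = 43*22 = 946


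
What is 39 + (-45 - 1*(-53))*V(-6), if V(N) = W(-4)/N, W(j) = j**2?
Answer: 53/3 ≈ 17.667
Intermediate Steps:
V(N) = 16/N (V(N) = (-4)**2/N = 16/N)
39 + (-45 - 1*(-53))*V(-6) = 39 + (-45 - 1*(-53))*(16/(-6)) = 39 + (-45 + 53)*(16*(-1/6)) = 39 + 8*(-8/3) = 39 - 64/3 = 53/3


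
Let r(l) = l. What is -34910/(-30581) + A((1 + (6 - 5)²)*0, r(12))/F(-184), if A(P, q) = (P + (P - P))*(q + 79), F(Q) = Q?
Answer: 34910/30581 ≈ 1.1416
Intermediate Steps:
A(P, q) = P*(79 + q) (A(P, q) = (P + 0)*(79 + q) = P*(79 + q))
-34910/(-30581) + A((1 + (6 - 5)²)*0, r(12))/F(-184) = -34910/(-30581) + (((1 + (6 - 5)²)*0)*(79 + 12))/(-184) = -34910*(-1/30581) + (((1 + 1²)*0)*91)*(-1/184) = 34910/30581 + (((1 + 1)*0)*91)*(-1/184) = 34910/30581 + ((2*0)*91)*(-1/184) = 34910/30581 + (0*91)*(-1/184) = 34910/30581 + 0*(-1/184) = 34910/30581 + 0 = 34910/30581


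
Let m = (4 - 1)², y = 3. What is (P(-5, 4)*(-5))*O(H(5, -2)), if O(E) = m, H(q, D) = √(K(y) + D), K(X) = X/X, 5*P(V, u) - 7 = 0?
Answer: -63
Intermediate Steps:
P(V, u) = 7/5 (P(V, u) = 7/5 + (⅕)*0 = 7/5 + 0 = 7/5)
K(X) = 1
H(q, D) = √(1 + D)
m = 9 (m = 3² = 9)
O(E) = 9
(P(-5, 4)*(-5))*O(H(5, -2)) = ((7/5)*(-5))*9 = -7*9 = -63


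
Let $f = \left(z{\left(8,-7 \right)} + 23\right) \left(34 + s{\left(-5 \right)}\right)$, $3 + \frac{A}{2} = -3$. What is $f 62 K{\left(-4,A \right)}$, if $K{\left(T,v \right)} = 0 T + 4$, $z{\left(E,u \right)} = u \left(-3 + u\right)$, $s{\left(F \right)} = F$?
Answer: $668856$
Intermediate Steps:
$A = -12$ ($A = -6 + 2 \left(-3\right) = -6 - 6 = -12$)
$K{\left(T,v \right)} = 4$ ($K{\left(T,v \right)} = 0 + 4 = 4$)
$f = 2697$ ($f = \left(- 7 \left(-3 - 7\right) + 23\right) \left(34 - 5\right) = \left(\left(-7\right) \left(-10\right) + 23\right) 29 = \left(70 + 23\right) 29 = 93 \cdot 29 = 2697$)
$f 62 K{\left(-4,A \right)} = 2697 \cdot 62 \cdot 4 = 167214 \cdot 4 = 668856$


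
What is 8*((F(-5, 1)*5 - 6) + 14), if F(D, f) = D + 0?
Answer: -136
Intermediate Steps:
F(D, f) = D
8*((F(-5, 1)*5 - 6) + 14) = 8*((-5*5 - 6) + 14) = 8*((-25 - 6) + 14) = 8*(-31 + 14) = 8*(-17) = -136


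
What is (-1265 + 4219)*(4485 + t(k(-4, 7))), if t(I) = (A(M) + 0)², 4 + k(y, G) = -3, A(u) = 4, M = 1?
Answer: 13295954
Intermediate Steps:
k(y, G) = -7 (k(y, G) = -4 - 3 = -7)
t(I) = 16 (t(I) = (4 + 0)² = 4² = 16)
(-1265 + 4219)*(4485 + t(k(-4, 7))) = (-1265 + 4219)*(4485 + 16) = 2954*4501 = 13295954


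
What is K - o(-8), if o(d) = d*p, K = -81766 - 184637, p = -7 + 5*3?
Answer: -266339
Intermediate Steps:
p = 8 (p = -7 + 15 = 8)
K = -266403
o(d) = 8*d (o(d) = d*8 = 8*d)
K - o(-8) = -266403 - 8*(-8) = -266403 - 1*(-64) = -266403 + 64 = -266339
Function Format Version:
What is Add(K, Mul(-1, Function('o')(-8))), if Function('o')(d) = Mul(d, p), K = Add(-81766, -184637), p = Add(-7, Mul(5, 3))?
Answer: -266339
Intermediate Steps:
p = 8 (p = Add(-7, 15) = 8)
K = -266403
Function('o')(d) = Mul(8, d) (Function('o')(d) = Mul(d, 8) = Mul(8, d))
Add(K, Mul(-1, Function('o')(-8))) = Add(-266403, Mul(-1, Mul(8, -8))) = Add(-266403, Mul(-1, -64)) = Add(-266403, 64) = -266339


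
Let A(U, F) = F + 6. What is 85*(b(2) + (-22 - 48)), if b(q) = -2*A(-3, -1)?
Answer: -6800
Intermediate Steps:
A(U, F) = 6 + F
b(q) = -10 (b(q) = -2*(6 - 1) = -2*5 = -10)
85*(b(2) + (-22 - 48)) = 85*(-10 + (-22 - 48)) = 85*(-10 - 70) = 85*(-80) = -6800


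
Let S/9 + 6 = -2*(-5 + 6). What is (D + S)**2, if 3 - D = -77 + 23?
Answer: 225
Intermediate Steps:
D = 57 (D = 3 - (-77 + 23) = 3 - 1*(-54) = 3 + 54 = 57)
S = -72 (S = -54 + 9*(-2*(-5 + 6)) = -54 + 9*(-2*1) = -54 + 9*(-2) = -54 - 18 = -72)
(D + S)**2 = (57 - 72)**2 = (-15)**2 = 225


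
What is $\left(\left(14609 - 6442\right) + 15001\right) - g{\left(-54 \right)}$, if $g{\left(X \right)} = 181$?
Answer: $22987$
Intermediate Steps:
$\left(\left(14609 - 6442\right) + 15001\right) - g{\left(-54 \right)} = \left(\left(14609 - 6442\right) + 15001\right) - 181 = \left(8167 + 15001\right) - 181 = 23168 - 181 = 22987$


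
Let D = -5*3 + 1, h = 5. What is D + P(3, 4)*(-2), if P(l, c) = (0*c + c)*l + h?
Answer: -48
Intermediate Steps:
P(l, c) = 5 + c*l (P(l, c) = (0*c + c)*l + 5 = (0 + c)*l + 5 = c*l + 5 = 5 + c*l)
D = -14 (D = -15 + 1 = -14)
D + P(3, 4)*(-2) = -14 + (5 + 4*3)*(-2) = -14 + (5 + 12)*(-2) = -14 + 17*(-2) = -14 - 34 = -48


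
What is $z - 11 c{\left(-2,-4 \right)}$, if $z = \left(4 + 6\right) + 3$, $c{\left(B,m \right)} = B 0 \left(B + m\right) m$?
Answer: $13$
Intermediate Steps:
$c{\left(B,m \right)} = 0$ ($c{\left(B,m \right)} = B 0 m = 0 m = 0$)
$z = 13$ ($z = 10 + 3 = 13$)
$z - 11 c{\left(-2,-4 \right)} = 13 - 0 = 13 + 0 = 13$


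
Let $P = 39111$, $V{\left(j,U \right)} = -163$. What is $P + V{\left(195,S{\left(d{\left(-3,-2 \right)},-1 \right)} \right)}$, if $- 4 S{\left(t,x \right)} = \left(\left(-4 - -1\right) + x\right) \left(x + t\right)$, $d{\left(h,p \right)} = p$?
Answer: $38948$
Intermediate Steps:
$S{\left(t,x \right)} = - \frac{\left(-3 + x\right) \left(t + x\right)}{4}$ ($S{\left(t,x \right)} = - \frac{\left(\left(-4 - -1\right) + x\right) \left(x + t\right)}{4} = - \frac{\left(\left(-4 + 1\right) + x\right) \left(t + x\right)}{4} = - \frac{\left(-3 + x\right) \left(t + x\right)}{4}$)
$P + V{\left(195,S{\left(d{\left(-3,-2 \right)},-1 \right)} \right)} = 39111 - 163 = 38948$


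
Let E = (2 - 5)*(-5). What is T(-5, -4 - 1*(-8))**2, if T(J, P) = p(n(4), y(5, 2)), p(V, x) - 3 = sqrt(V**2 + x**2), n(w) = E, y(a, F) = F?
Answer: (3 + sqrt(229))**2 ≈ 328.80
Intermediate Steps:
E = 15 (E = -3*(-5) = 15)
n(w) = 15
p(V, x) = 3 + sqrt(V**2 + x**2)
T(J, P) = 3 + sqrt(229) (T(J, P) = 3 + sqrt(15**2 + 2**2) = 3 + sqrt(225 + 4) = 3 + sqrt(229))
T(-5, -4 - 1*(-8))**2 = (3 + sqrt(229))**2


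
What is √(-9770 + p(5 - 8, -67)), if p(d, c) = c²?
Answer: I*√5281 ≈ 72.671*I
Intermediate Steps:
√(-9770 + p(5 - 8, -67)) = √(-9770 + (-67)²) = √(-9770 + 4489) = √(-5281) = I*√5281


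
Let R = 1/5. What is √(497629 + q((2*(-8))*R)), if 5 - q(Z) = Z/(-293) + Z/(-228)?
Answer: √3470044019306430/83505 ≈ 705.43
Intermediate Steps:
R = ⅕ (R = 1*(⅕) = ⅕ ≈ 0.20000)
q(Z) = 5 + 521*Z/66804 (q(Z) = 5 - (Z/(-293) + Z/(-228)) = 5 - (Z*(-1/293) + Z*(-1/228)) = 5 - (-Z/293 - Z/228) = 5 - (-521)*Z/66804 = 5 + 521*Z/66804)
√(497629 + q((2*(-8))*R)) = √(497629 + (5 + 521*((2*(-8))*(⅕))/66804)) = √(497629 + (5 + 521*(-16*⅕)/66804)) = √(497629 + (5 + (521/66804)*(-16/5))) = √(497629 + (5 - 2084/83505)) = √(497629 + 415441/83505) = √(41554925086/83505) = √3470044019306430/83505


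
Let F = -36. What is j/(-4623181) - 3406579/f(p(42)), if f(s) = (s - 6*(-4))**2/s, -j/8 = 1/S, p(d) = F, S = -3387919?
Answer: 53357119983087080249/62651851001356 ≈ 8.5165e+5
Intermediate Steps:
p(d) = -36
j = 8/3387919 (j = -8/(-3387919) = -8*(-1/3387919) = 8/3387919 ≈ 2.3613e-6)
f(s) = (24 + s)**2/s (f(s) = (s + 24)**2/s = (24 + s)**2/s)
j/(-4623181) - 3406579/f(p(42)) = (8/3387919)/(-4623181) - 3406579*(-36/(24 - 36)**2) = (8/3387919)*(-1/4623181) - 3406579/((-1/36*(-12)**2)) = -8/15662962750339 - 3406579/((-1/36*144)) = -8/15662962750339 - 3406579/(-4) = -8/15662962750339 - 3406579*(-1/4) = -8/15662962750339 + 3406579/4 = 53357119983087080249/62651851001356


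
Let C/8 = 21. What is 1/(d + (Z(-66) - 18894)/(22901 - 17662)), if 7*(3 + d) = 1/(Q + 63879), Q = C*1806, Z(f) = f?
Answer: -13469516151/89154873854 ≈ -0.15108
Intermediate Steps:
C = 168 (C = 8*21 = 168)
Q = 303408 (Q = 168*1806 = 303408)
d = -7713026/2571009 (d = -3 + 1/(7*(303408 + 63879)) = -3 + (1/7)/367287 = -3 + (1/7)*(1/367287) = -3 + 1/2571009 = -7713026/2571009 ≈ -3.0000)
1/(d + (Z(-66) - 18894)/(22901 - 17662)) = 1/(-7713026/2571009 + (-66 - 18894)/(22901 - 17662)) = 1/(-7713026/2571009 - 18960/5239) = 1/(-89154873854/13469516151) = -13469516151/89154873854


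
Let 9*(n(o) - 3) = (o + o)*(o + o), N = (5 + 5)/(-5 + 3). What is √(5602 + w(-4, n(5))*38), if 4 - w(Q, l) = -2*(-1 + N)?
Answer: √5298 ≈ 72.787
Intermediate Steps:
N = -5 (N = 10/(-2) = 10*(-½) = -5)
n(o) = 3 + 4*o²/9 (n(o) = 3 + ((o + o)*(o + o))/9 = 3 + ((2*o)*(2*o))/9 = 3 + (4*o²)/9 = 3 + 4*o²/9)
w(Q, l) = -8 (w(Q, l) = 4 - (-2)*(-1 - 5) = 4 - (-2)*(-6) = 4 - 1*12 = 4 - 12 = -8)
√(5602 + w(-4, n(5))*38) = √(5602 - 8*38) = √(5602 - 304) = √5298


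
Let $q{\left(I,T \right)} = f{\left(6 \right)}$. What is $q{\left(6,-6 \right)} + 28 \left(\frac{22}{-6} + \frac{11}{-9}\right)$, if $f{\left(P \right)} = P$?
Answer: $- \frac{1178}{9} \approx -130.89$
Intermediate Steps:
$q{\left(I,T \right)} = 6$
$q{\left(6,-6 \right)} + 28 \left(\frac{22}{-6} + \frac{11}{-9}\right) = 6 + 28 \left(\frac{22}{-6} + \frac{11}{-9}\right) = 6 + 28 \left(22 \left(- \frac{1}{6}\right) + 11 \left(- \frac{1}{9}\right)\right) = 6 + 28 \left(- \frac{11}{3} - \frac{11}{9}\right) = 6 + 28 \left(- \frac{44}{9}\right) = 6 - \frac{1232}{9} = - \frac{1178}{9}$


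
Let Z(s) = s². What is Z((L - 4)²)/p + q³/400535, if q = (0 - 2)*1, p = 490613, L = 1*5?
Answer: -3524369/196507677955 ≈ -1.7935e-5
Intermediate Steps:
L = 5
q = -2 (q = -2*1 = -2)
Z((L - 4)²)/p + q³/400535 = ((5 - 4)²)²/490613 + (-2)³/400535 = (1²)²*(1/490613) - 8*1/400535 = 1²*(1/490613) - 8/400535 = 1*(1/490613) - 8/400535 = 1/490613 - 8/400535 = -3524369/196507677955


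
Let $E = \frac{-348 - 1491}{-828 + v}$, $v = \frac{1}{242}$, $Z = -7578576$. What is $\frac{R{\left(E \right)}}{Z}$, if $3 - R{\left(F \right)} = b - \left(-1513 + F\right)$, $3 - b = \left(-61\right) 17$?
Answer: $\frac{14180867}{42182143500} \approx 0.00033618$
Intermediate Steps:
$v = \frac{1}{242} \approx 0.0041322$
$b = 1040$ ($b = 3 - \left(-61\right) 17 = 3 - -1037 = 3 + 1037 = 1040$)
$E = \frac{445038}{200375}$ ($E = \frac{-348 - 1491}{-828 + \frac{1}{242}} = - \frac{1839}{- \frac{200375}{242}} = \left(-1839\right) \left(- \frac{242}{200375}\right) = \frac{445038}{200375} \approx 2.221$)
$R{\left(F \right)} = -2550 + F$ ($R{\left(F \right)} = 3 - \left(1040 - \left(-1513 + F\right)\right) = 3 - \left(2553 - F\right) = 3 + \left(-2553 + F\right) = -2550 + F$)
$\frac{R{\left(E \right)}}{Z} = \frac{-2550 + \frac{445038}{200375}}{-7578576} = \left(- \frac{510511212}{200375}\right) \left(- \frac{1}{7578576}\right) = \frac{14180867}{42182143500}$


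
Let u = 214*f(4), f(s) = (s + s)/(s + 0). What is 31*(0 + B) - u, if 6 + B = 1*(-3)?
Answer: -707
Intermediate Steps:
f(s) = 2 (f(s) = (2*s)/s = 2)
B = -9 (B = -6 + 1*(-3) = -6 - 3 = -9)
u = 428 (u = 214*2 = 428)
31*(0 + B) - u = 31*(0 - 9) - 1*428 = 31*(-9) - 428 = -279 - 428 = -707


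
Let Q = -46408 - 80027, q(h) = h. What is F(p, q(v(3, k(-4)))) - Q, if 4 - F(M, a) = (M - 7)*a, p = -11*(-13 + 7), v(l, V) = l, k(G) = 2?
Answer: 126262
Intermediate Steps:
Q = -126435
p = 66 (p = -11*(-6) = 66)
F(M, a) = 4 - a*(-7 + M) (F(M, a) = 4 - (M - 7)*a = 4 - (-7 + M)*a = 4 - a*(-7 + M))
F(p, q(v(3, k(-4)))) - Q = (4 + 7*3 - 1*66*3) - 1*(-126435) = (4 + 21 - 198) + 126435 = -173 + 126435 = 126262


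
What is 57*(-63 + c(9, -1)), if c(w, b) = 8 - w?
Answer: -3648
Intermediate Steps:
57*(-63 + c(9, -1)) = 57*(-63 + (8 - 1*9)) = 57*(-63 + (8 - 9)) = 57*(-63 - 1) = 57*(-64) = -3648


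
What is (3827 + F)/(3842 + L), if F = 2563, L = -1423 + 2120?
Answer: 2130/1513 ≈ 1.4078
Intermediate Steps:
L = 697
(3827 + F)/(3842 + L) = (3827 + 2563)/(3842 + 697) = 6390/4539 = 6390*(1/4539) = 2130/1513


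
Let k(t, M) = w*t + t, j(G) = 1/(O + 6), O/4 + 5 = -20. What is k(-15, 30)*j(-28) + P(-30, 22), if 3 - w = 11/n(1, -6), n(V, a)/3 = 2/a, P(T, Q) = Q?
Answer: 2293/94 ≈ 24.394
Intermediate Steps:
n(V, a) = 6/a (n(V, a) = 3*(2/a) = 6/a)
O = -100 (O = -20 + 4*(-20) = -20 - 80 = -100)
j(G) = -1/94 (j(G) = 1/(-100 + 6) = 1/(-94) = -1/94)
w = 14 (w = 3 - 11/(6/(-6)) = 3 - 11/(6*(-⅙)) = 3 - 11/(-1) = 3 - 11*(-1) = 3 - 1*(-11) = 3 + 11 = 14)
k(t, M) = 15*t (k(t, M) = 14*t + t = 15*t)
k(-15, 30)*j(-28) + P(-30, 22) = (15*(-15))*(-1/94) + 22 = -225*(-1/94) + 22 = 225/94 + 22 = 2293/94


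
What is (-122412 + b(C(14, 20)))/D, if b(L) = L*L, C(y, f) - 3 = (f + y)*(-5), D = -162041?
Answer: 8593/14731 ≈ 0.58333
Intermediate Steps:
C(y, f) = 3 - 5*f - 5*y (C(y, f) = 3 + (f + y)*(-5) = 3 + (-5*f - 5*y) = 3 - 5*f - 5*y)
b(L) = L**2
(-122412 + b(C(14, 20)))/D = (-122412 + (3 - 5*20 - 5*14)**2)/(-162041) = (-122412 + (3 - 100 - 70)**2)*(-1/162041) = (-122412 + (-167)**2)*(-1/162041) = (-122412 + 27889)*(-1/162041) = -94523*(-1/162041) = 8593/14731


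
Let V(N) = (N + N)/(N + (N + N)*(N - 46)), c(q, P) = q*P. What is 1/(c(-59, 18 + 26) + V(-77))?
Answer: -245/636022 ≈ -0.00038521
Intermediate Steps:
c(q, P) = P*q
V(N) = 2*N/(N + 2*N*(-46 + N)) (V(N) = (2*N)/(N + (2*N)*(-46 + N)) = (2*N)/(N + 2*N*(-46 + N)) = 2*N/(N + 2*N*(-46 + N)))
1/(c(-59, 18 + 26) + V(-77)) = 1/((18 + 26)*(-59) + 2/(-91 + 2*(-77))) = 1/(44*(-59) + 2/(-91 - 154)) = 1/(-2596 + 2/(-245)) = 1/(-2596 + 2*(-1/245)) = 1/(-2596 - 2/245) = 1/(-636022/245) = -245/636022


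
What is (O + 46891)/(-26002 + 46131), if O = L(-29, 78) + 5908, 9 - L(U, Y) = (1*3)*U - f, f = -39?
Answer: 52856/20129 ≈ 2.6259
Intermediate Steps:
L(U, Y) = -30 - 3*U (L(U, Y) = 9 - ((1*3)*U - 1*(-39)) = 9 - (3*U + 39) = 9 - (39 + 3*U) = 9 + (-39 - 3*U) = -30 - 3*U)
O = 5965 (O = (-30 - 3*(-29)) + 5908 = (-30 + 87) + 5908 = 57 + 5908 = 5965)
(O + 46891)/(-26002 + 46131) = (5965 + 46891)/(-26002 + 46131) = 52856/20129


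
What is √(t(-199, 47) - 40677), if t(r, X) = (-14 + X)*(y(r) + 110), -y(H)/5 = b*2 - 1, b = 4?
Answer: I*√38202 ≈ 195.45*I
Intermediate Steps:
y(H) = -35 (y(H) = -5*(4*2 - 1) = -5*(8 - 1) = -5*7 = -35)
t(r, X) = -1050 + 75*X (t(r, X) = (-14 + X)*(-35 + 110) = (-14 + X)*75 = -1050 + 75*X)
√(t(-199, 47) - 40677) = √((-1050 + 75*47) - 40677) = √((-1050 + 3525) - 40677) = √(2475 - 40677) = √(-38202) = I*√38202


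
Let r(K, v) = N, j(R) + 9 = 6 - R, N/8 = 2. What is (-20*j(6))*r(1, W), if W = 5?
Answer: 2880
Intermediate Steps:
N = 16 (N = 8*2 = 16)
j(R) = -3 - R (j(R) = -9 + (6 - R) = -3 - R)
r(K, v) = 16
(-20*j(6))*r(1, W) = -20*(-3 - 1*6)*16 = -20*(-3 - 6)*16 = -20*(-9)*16 = 180*16 = 2880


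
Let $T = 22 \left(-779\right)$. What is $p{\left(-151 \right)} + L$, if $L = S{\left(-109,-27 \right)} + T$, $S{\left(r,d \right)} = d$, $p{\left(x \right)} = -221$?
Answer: $-17386$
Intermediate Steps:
$T = -17138$
$L = -17165$ ($L = -27 - 17138 = -17165$)
$p{\left(-151 \right)} + L = -221 - 17165 = -17386$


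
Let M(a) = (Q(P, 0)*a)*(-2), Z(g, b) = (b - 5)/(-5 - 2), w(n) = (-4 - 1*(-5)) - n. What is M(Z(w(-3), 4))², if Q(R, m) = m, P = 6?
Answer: 0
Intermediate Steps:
w(n) = 1 - n (w(n) = (-4 + 5) - n = 1 - n)
Z(g, b) = 5/7 - b/7 (Z(g, b) = (-5 + b)/(-7) = (-5 + b)*(-⅐) = 5/7 - b/7)
M(a) = 0 (M(a) = (0*a)*(-2) = 0*(-2) = 0)
M(Z(w(-3), 4))² = 0² = 0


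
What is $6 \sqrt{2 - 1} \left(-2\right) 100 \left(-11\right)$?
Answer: $13200$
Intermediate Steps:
$6 \sqrt{2 - 1} \left(-2\right) 100 \left(-11\right) = 6 \sqrt{1} \left(-2\right) \left(-1100\right) = 6 \cdot 1 \left(-2\right) \left(-1100\right) = 6 \left(-2\right) \left(-1100\right) = \left(-12\right) \left(-1100\right) = 13200$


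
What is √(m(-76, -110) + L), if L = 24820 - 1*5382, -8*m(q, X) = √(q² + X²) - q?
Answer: √(77714 - √4469)/2 ≈ 139.33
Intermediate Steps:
m(q, X) = -√(X² + q²)/8 + q/8 (m(q, X) = -(√(q² + X²) - q)/8 = -(√(X² + q²) - q)/8 = -√(X² + q²)/8 + q/8)
L = 19438 (L = 24820 - 5382 = 19438)
√(m(-76, -110) + L) = √((-√((-110)² + (-76)²)/8 + (⅛)*(-76)) + 19438) = √((-√(12100 + 5776)/8 - 19/2) + 19438) = √((-√4469/4 - 19/2) + 19438) = √((-19/2 - √4469/4) + 19438) = √(38857/2 - √4469/4)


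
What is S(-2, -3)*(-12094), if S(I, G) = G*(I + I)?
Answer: -145128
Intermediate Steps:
S(I, G) = 2*G*I (S(I, G) = G*(2*I) = 2*G*I)
S(-2, -3)*(-12094) = (2*(-3)*(-2))*(-12094) = 12*(-12094) = -145128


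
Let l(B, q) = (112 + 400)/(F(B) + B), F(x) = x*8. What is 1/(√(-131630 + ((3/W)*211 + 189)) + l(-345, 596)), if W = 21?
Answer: -2782080/2217137336977 - 9641025*I*√1609783/4434274673954 ≈ -1.2548e-6 - 0.0027586*I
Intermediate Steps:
F(x) = 8*x
l(B, q) = 512/(9*B) (l(B, q) = (112 + 400)/(8*B + B) = 512/((9*B)) = 512*(1/(9*B)) = 512/(9*B))
1/(√(-131630 + ((3/W)*211 + 189)) + l(-345, 596)) = 1/(√(-131630 + ((3/21)*211 + 189)) + (512/9)/(-345)) = 1/(√(-131630 + ((3*(1/21))*211 + 189)) + (512/9)*(-1/345)) = 1/(√(-131630 + ((⅐)*211 + 189)) - 512/3105) = 1/(√(-131630 + (211/7 + 189)) - 512/3105) = 1/(√(-131630 + 1534/7) - 512/3105) = 1/(√(-919876/7) - 512/3105) = 1/(2*I*√1609783/7 - 512/3105) = 1/(-512/3105 + 2*I*√1609783/7)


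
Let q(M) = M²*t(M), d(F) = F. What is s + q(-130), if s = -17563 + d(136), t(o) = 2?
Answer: 16373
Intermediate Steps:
q(M) = 2*M² (q(M) = M²*2 = 2*M²)
s = -17427 (s = -17563 + 136 = -17427)
s + q(-130) = -17427 + 2*(-130)² = -17427 + 2*16900 = -17427 + 33800 = 16373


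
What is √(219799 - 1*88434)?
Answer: √131365 ≈ 362.44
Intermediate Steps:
√(219799 - 1*88434) = √(219799 - 88434) = √131365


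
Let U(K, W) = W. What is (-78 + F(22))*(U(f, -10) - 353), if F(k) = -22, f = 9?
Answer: 36300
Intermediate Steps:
(-78 + F(22))*(U(f, -10) - 353) = (-78 - 22)*(-10 - 353) = -100*(-363) = 36300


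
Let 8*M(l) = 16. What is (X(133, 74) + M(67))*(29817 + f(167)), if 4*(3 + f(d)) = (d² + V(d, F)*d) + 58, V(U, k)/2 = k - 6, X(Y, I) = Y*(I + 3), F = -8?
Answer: 1459904061/4 ≈ 3.6498e+8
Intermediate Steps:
M(l) = 2 (M(l) = (⅛)*16 = 2)
X(Y, I) = Y*(3 + I)
V(U, k) = -12 + 2*k (V(U, k) = 2*(k - 6) = 2*(-6 + k) = -12 + 2*k)
f(d) = 23/2 - 7*d + d²/4 (f(d) = -3 + ((d² + (-12 + 2*(-8))*d) + 58)/4 = -3 + ((d² + (-12 - 16)*d) + 58)/4 = -3 + ((d² - 28*d) + 58)/4 = -3 + (58 + d² - 28*d)/4 = -3 + (29/2 - 7*d + d²/4) = 23/2 - 7*d + d²/4)
(X(133, 74) + M(67))*(29817 + f(167)) = (133*(3 + 74) + 2)*(29817 + (23/2 - 7*167 + (¼)*167²)) = (133*77 + 2)*(29817 + (23/2 - 1169 + (¼)*27889)) = (10241 + 2)*(29817 + (23/2 - 1169 + 27889/4)) = 10243*(29817 + 23259/4) = 10243*(142527/4) = 1459904061/4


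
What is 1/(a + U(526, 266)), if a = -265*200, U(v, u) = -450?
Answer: -1/53450 ≈ -1.8709e-5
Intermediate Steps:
a = -53000
1/(a + U(526, 266)) = 1/(-53000 - 450) = 1/(-53450) = -1/53450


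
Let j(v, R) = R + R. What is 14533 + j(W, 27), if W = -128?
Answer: 14587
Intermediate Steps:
j(v, R) = 2*R
14533 + j(W, 27) = 14533 + 2*27 = 14533 + 54 = 14587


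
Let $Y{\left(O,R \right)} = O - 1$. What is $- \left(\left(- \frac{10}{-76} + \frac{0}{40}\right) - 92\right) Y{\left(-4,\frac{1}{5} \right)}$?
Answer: $- \frac{17455}{38} \approx -459.34$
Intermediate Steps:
$Y{\left(O,R \right)} = -1 + O$ ($Y{\left(O,R \right)} = O - 1 = -1 + O$)
$- \left(\left(- \frac{10}{-76} + \frac{0}{40}\right) - 92\right) Y{\left(-4,\frac{1}{5} \right)} = - \left(\left(- \frac{10}{-76} + \frac{0}{40}\right) - 92\right) \left(-1 - 4\right) = - \left(\left(\left(-10\right) \left(- \frac{1}{76}\right) + 0 \cdot \frac{1}{40}\right) - 92\right) \left(-5\right) = - \left(\left(\frac{5}{38} + 0\right) - 92\right) \left(-5\right) = - \left(\frac{5}{38} - 92\right) \left(-5\right) = - \frac{\left(-3491\right) \left(-5\right)}{38} = \left(-1\right) \frac{17455}{38} = - \frac{17455}{38}$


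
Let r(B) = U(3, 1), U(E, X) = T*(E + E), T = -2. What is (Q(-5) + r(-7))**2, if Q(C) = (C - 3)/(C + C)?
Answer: 3136/25 ≈ 125.44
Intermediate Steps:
U(E, X) = -4*E (U(E, X) = -2*(E + E) = -4*E)
r(B) = -12 (r(B) = -4*3 = -12)
Q(C) = (-3 + C)/(2*C) (Q(C) = (-3 + C)/((2*C)) = (-3 + C)*(1/(2*C)) = (-3 + C)/(2*C))
(Q(-5) + r(-7))**2 = ((1/2)*(-3 - 5)/(-5) - 12)**2 = ((1/2)*(-1/5)*(-8) - 12)**2 = (4/5 - 12)**2 = (-56/5)**2 = 3136/25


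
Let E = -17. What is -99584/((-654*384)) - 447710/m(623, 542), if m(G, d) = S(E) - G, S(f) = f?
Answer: 43945247/62784 ≈ 699.94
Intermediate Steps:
m(G, d) = -17 - G
-99584/((-654*384)) - 447710/m(623, 542) = -99584/((-654*384)) - 447710/(-17 - 1*623) = -99584/(-251136) - 447710/(-17 - 623) = -99584*(-1/251136) - 447710/(-640) = 389/981 - 447710*(-1/640) = 389/981 + 44771/64 = 43945247/62784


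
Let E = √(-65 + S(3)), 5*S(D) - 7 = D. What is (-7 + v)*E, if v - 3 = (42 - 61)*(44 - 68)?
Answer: 1356*I*√7 ≈ 3587.6*I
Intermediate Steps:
S(D) = 7/5 + D/5
v = 459 (v = 3 + (42 - 61)*(44 - 68) = 3 - 19*(-24) = 3 + 456 = 459)
E = 3*I*√7 (E = √(-65 + (7/5 + (⅕)*3)) = √(-65 + (7/5 + ⅗)) = √(-65 + 2) = √(-63) = 3*I*√7 ≈ 7.9373*I)
(-7 + v)*E = (-7 + 459)*(3*I*√7) = 452*(3*I*√7) = 1356*I*√7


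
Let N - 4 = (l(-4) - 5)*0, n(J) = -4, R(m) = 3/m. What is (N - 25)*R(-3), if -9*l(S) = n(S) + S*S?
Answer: 21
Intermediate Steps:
l(S) = 4/9 - S**2/9 (l(S) = -(-4 + S*S)/9 = -(-4 + S**2)/9 = 4/9 - S**2/9)
N = 4 (N = 4 + ((4/9 - 1/9*(-4)**2) - 5)*0 = 4 + ((4/9 - 1/9*16) - 5)*0 = 4 + ((4/9 - 16/9) - 5)*0 = 4 + (-4/3 - 5)*0 = 4 - 19/3*0 = 4 + 0 = 4)
(N - 25)*R(-3) = (4 - 25)*(3/(-3)) = -63*(-1)/3 = -21*(-1) = 21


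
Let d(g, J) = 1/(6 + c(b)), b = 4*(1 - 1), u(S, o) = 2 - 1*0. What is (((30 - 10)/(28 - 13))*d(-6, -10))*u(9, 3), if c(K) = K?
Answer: 4/9 ≈ 0.44444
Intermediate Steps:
u(S, o) = 2 (u(S, o) = 2 + 0 = 2)
b = 0 (b = 4*0 = 0)
d(g, J) = ⅙ (d(g, J) = 1/(6 + 0) = 1/6 = ⅙)
(((30 - 10)/(28 - 13))*d(-6, -10))*u(9, 3) = (((30 - 10)/(28 - 13))*(⅙))*2 = ((20/15)*(⅙))*2 = ((20*(1/15))*(⅙))*2 = ((4/3)*(⅙))*2 = (2/9)*2 = 4/9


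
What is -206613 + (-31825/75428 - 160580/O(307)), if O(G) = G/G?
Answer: -27696665429/75428 ≈ -3.6719e+5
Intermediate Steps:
O(G) = 1
-206613 + (-31825/75428 - 160580/O(307)) = -206613 + (-31825/75428 - 160580/1) = -206613 + (-31825*1/75428 - 160580*1) = -206613 + (-31825/75428 - 160580) = -206613 - 12112260065/75428 = -27696665429/75428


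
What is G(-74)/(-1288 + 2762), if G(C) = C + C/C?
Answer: -73/1474 ≈ -0.049525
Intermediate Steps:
G(C) = 1 + C (G(C) = C + 1 = 1 + C)
G(-74)/(-1288 + 2762) = (1 - 74)/(-1288 + 2762) = -73/1474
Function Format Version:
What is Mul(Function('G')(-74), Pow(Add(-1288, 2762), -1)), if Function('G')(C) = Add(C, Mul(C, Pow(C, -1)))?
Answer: Rational(-73, 1474) ≈ -0.049525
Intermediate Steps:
Function('G')(C) = Add(1, C) (Function('G')(C) = Add(C, 1) = Add(1, C))
Mul(Function('G')(-74), Pow(Add(-1288, 2762), -1)) = Mul(Add(1, -74), Pow(Add(-1288, 2762), -1)) = Mul(-73, Pow(1474, -1)) = Mul(-73, Rational(1, 1474)) = Rational(-73, 1474)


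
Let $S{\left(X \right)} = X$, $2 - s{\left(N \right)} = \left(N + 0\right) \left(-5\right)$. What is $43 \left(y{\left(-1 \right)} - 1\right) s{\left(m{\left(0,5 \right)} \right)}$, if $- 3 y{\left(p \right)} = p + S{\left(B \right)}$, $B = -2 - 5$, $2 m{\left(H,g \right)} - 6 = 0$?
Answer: $\frac{3655}{3} \approx 1218.3$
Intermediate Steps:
$m{\left(H,g \right)} = 3$ ($m{\left(H,g \right)} = 3 + \frac{1}{2} \cdot 0 = 3 + 0 = 3$)
$s{\left(N \right)} = 2 + 5 N$ ($s{\left(N \right)} = 2 - \left(N + 0\right) \left(-5\right) = 2 - N \left(-5\right) = 2 - - 5 N = 2 + 5 N$)
$B = -7$
$y{\left(p \right)} = \frac{7}{3} - \frac{p}{3}$ ($y{\left(p \right)} = - \frac{p - 7}{3} = - \frac{-7 + p}{3} = \frac{7}{3} - \frac{p}{3}$)
$43 \left(y{\left(-1 \right)} - 1\right) s{\left(m{\left(0,5 \right)} \right)} = 43 \left(\left(\frac{7}{3} - - \frac{1}{3}\right) - 1\right) \left(2 + 5 \cdot 3\right) = 43 \left(\left(\frac{7}{3} + \frac{1}{3}\right) - 1\right) \left(2 + 15\right) = 43 \left(\frac{8}{3} - 1\right) 17 = 43 \cdot \frac{5}{3} \cdot 17 = 43 \cdot \frac{85}{3} = \frac{3655}{3}$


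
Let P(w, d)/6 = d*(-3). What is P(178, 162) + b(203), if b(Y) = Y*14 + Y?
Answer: 129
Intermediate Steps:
P(w, d) = -18*d (P(w, d) = 6*(d*(-3)) = 6*(-3*d) = -18*d)
b(Y) = 15*Y (b(Y) = 14*Y + Y = 15*Y)
P(178, 162) + b(203) = -18*162 + 15*203 = -2916 + 3045 = 129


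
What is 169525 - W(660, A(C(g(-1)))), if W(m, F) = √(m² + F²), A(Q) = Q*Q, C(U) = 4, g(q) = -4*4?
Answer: 169525 - 4*√27241 ≈ 1.6886e+5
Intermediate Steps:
g(q) = -16
A(Q) = Q²
W(m, F) = √(F² + m²)
169525 - W(660, A(C(g(-1)))) = 169525 - √((4²)² + 660²) = 169525 - √(16² + 435600) = 169525 - √(256 + 435600) = 169525 - √435856 = 169525 - 4*√27241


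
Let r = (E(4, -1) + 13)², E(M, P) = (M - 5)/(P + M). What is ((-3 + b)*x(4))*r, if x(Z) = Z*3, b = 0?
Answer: -5776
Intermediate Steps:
x(Z) = 3*Z
E(M, P) = (-5 + M)/(M + P)
r = 1444/9 (r = ((-5 + 4)/(4 - 1) + 13)² = (-1/3 + 13)² = ((⅓)*(-1) + 13)² = (-⅓ + 13)² = (38/3)² = 1444/9 ≈ 160.44)
((-3 + b)*x(4))*r = ((-3 + 0)*(3*4))*(1444/9) = -3*12*(1444/9) = -36*1444/9 = -5776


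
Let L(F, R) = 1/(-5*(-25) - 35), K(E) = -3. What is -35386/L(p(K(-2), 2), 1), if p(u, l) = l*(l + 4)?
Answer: -3184740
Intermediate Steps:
p(u, l) = l*(4 + l)
L(F, R) = 1/90 (L(F, R) = 1/(125 - 35) = 1/90)
-35386/L(p(K(-2), 2), 1) = -35386/1/90 = -35386*90 = -3184740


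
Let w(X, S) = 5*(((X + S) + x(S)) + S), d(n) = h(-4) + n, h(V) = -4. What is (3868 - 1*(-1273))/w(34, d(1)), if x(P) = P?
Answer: 5141/125 ≈ 41.128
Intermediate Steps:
d(n) = -4 + n
w(X, S) = 5*X + 15*S (w(X, S) = 5*(((X + S) + S) + S) = 5*(((S + X) + S) + S) = 5*((X + 2*S) + S) = 5*(X + 3*S) = 5*X + 15*S)
(3868 - 1*(-1273))/w(34, d(1)) = (3868 - 1*(-1273))/(5*34 + 15*(-4 + 1)) = (3868 + 1273)/(170 + 15*(-3)) = 5141/(170 - 45) = 5141/125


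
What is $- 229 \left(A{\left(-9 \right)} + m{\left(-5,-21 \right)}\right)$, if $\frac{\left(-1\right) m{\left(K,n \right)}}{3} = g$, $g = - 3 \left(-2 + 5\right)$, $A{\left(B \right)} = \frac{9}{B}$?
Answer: $-5954$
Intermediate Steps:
$g = -9$ ($g = \left(-3\right) 3 = -9$)
$m{\left(K,n \right)} = 27$ ($m{\left(K,n \right)} = \left(-3\right) \left(-9\right) = 27$)
$- 229 \left(A{\left(-9 \right)} + m{\left(-5,-21 \right)}\right) = - 229 \left(\frac{9}{-9} + 27\right) = - 229 \left(9 \left(- \frac{1}{9}\right) + 27\right) = - 229 \left(-1 + 27\right) = \left(-229\right) 26 = -5954$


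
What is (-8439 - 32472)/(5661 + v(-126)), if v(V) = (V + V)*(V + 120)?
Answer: -13637/2391 ≈ -5.7035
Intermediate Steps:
v(V) = 2*V*(120 + V) (v(V) = (2*V)*(120 + V) = 2*V*(120 + V))
(-8439 - 32472)/(5661 + v(-126)) = (-8439 - 32472)/(5661 + 2*(-126)*(120 - 126)) = -40911/(5661 + 2*(-126)*(-6)) = -40911/(5661 + 1512) = -40911/7173 = -40911*1/7173 = -13637/2391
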